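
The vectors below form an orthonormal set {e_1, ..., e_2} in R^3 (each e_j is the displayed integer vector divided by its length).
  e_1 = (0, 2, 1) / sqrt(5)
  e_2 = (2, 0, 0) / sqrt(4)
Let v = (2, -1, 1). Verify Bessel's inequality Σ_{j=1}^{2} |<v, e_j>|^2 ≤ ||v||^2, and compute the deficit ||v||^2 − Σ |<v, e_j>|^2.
Σ |<v, e_j>|^2 = 21/5; ||v||^2 = 6; deficit = 9/5

Write each e_j = u_j / sqrt(<u_j, u_j>) where u_j is the displayed integer vector. Then <v, e_j> = <v, u_j> / sqrt(<u_j, u_j>), so |<v, e_j>|^2 = <v, u_j>^2 / <u_j, u_j>.
Coefficients: <v, e_1> = -1/sqrt(5), <v, e_2> = 4/sqrt(4).
Square and sum: Σ |<v, e_j>|^2 = 21/5.
Compute ||v||^2 = v·v = 6.
Deficit = 6 − 21/5 = 9/5 ≥ 0, confirming Bessel's inequality. (The deficit equals ||v − Σ <v,e_j> e_j||^2, the squared distance from v to span{e_j}.)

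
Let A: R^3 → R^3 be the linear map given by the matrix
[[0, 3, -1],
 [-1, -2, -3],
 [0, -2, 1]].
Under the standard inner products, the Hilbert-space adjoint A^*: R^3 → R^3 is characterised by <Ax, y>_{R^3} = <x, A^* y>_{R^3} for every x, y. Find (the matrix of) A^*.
A^* = A^T =
[[0, -1, 0],
 [3, -2, -2],
 [-1, -3, 1]]

For real matrices with standard dot products, the defining identity <Ax, y> = <x, A^* y> gives (Ax)^T y = x^T (A^*) y, i.e. x^T A^T y = x^T (A^*) y. Since this holds for all x, y, we must have A^* = A^T. Therefore
A^* =
[[0, -1, 0],
 [3, -2, -2],
 [-1, -3, 1]].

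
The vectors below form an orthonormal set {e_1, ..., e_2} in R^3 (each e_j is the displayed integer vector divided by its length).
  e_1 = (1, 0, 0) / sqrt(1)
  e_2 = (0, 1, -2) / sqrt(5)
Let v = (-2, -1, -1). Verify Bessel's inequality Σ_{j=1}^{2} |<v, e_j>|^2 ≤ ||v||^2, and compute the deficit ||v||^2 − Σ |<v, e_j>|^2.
Σ |<v, e_j>|^2 = 21/5; ||v||^2 = 6; deficit = 9/5

Write each e_j = u_j / sqrt(<u_j, u_j>) where u_j is the displayed integer vector. Then <v, e_j> = <v, u_j> / sqrt(<u_j, u_j>), so |<v, e_j>|^2 = <v, u_j>^2 / <u_j, u_j>.
Coefficients: <v, e_1> = -2/sqrt(1), <v, e_2> = 1/sqrt(5).
Square and sum: Σ |<v, e_j>|^2 = 21/5.
Compute ||v||^2 = v·v = 6.
Deficit = 6 − 21/5 = 9/5 ≥ 0, confirming Bessel's inequality. (The deficit equals ||v − Σ <v,e_j> e_j||^2, the squared distance from v to span{e_j}.)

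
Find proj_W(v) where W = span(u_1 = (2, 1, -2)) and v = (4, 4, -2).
proj_W(v) = (32/9, 16/9, -32/9)

Set up U = [u_1 | ... | u_1] ∈ R^(3×1). The projector onto W = col(U) is P = U (U^T U)^(-1) U^T.
Compute U^T U =
  [9],
and U^T v = (16).
Solve U^T U · c = U^T v for the coefficients: c = (16/9). The projection is proj_W(v) = U c.
Check: (v - proj_W(v)) · u_1 = 0  (should be 0).
Result: proj_W(v) = (32/9, 16/9, -32/9).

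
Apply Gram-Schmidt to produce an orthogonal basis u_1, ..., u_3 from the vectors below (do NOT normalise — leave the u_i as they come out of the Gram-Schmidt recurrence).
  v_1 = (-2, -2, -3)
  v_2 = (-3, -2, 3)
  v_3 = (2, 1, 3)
Orthogonal basis:
  u_1 = (-2, -2, -3)
  u_2 = (-49/17, -32/17, 54/17)
  u_3 = (180/373, -225/373, 30/373)

Apply the Gram-Schmidt recurrence
  u_1 = v_1
  u_i = v_i − Σ_{j<i} ((v_i · u_j) / (u_j · u_j)) · u_j.

Step by step this gives:
  u_1 = (-2, -2, -3)
  u_2 = (-49/17, -32/17, 54/17)
  u_3 = (180/373, -225/373, 30/373)

Orthogonality check:
  u_2 · u_1 = 0 (should be 0)
  u_3 · u_1 = 0 (should be 0)
  u_3 · u_2 = 0 (should be 0)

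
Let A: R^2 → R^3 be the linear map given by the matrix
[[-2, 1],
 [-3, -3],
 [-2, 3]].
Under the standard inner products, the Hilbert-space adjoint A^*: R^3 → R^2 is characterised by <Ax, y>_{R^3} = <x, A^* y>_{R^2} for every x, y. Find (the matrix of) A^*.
A^* = A^T =
[[-2, -3, -2],
 [1, -3, 3]]

For real matrices with standard dot products, the defining identity <Ax, y> = <x, A^* y> gives (Ax)^T y = x^T (A^*) y, i.e. x^T A^T y = x^T (A^*) y. Since this holds for all x, y, we must have A^* = A^T. Therefore
A^* =
[[-2, -3, -2],
 [1, -3, 3]].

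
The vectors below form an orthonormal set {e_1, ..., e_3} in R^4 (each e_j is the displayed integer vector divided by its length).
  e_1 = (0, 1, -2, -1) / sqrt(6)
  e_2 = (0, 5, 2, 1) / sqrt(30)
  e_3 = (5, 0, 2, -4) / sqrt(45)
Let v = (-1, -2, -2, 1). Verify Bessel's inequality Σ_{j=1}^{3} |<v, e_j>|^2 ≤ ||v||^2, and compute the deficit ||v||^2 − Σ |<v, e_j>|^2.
Σ |<v, e_j>|^2 = 86/9; ||v||^2 = 10; deficit = 4/9

Write each e_j = u_j / sqrt(<u_j, u_j>) where u_j is the displayed integer vector. Then <v, e_j> = <v, u_j> / sqrt(<u_j, u_j>), so |<v, e_j>|^2 = <v, u_j>^2 / <u_j, u_j>.
Coefficients: <v, e_1> = 1/sqrt(6), <v, e_2> = -13/sqrt(30), <v, e_3> = -13/sqrt(45).
Square and sum: Σ |<v, e_j>|^2 = 86/9.
Compute ||v||^2 = v·v = 10.
Deficit = 10 − 86/9 = 4/9 ≥ 0, confirming Bessel's inequality. (The deficit equals ||v − Σ <v,e_j> e_j||^2, the squared distance from v to span{e_j}.)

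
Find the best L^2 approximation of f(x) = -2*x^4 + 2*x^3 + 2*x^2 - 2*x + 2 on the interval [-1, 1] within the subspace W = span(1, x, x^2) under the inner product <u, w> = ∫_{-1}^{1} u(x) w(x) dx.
g(x) = 2*x^2/7 - 4*x/5 + 76/35

The best approximation g ∈ W is the orthogonal projection of f onto W. Writing g = a_0 + a_1 x + a_2 x^2, the coefficients solve the normal equations G · a = b where
  G_{ij} = <φ_i, φ_j> and b_i = <f, φ_i>, with φ_0 = 1, φ_1 = x, φ_2 = x^2.
G =
  [2, 0, 2/3]
  [0, 2/3, 0]
  [2/3, 0, 2/5],
b = (68/15, -8/15, 164/105).
Solving gives a_0 = 76/35, a_1 = -4/5, a_2 = 2/7, so
  g(x) = 2*x^2/7 - 4*x/5 + 76/35.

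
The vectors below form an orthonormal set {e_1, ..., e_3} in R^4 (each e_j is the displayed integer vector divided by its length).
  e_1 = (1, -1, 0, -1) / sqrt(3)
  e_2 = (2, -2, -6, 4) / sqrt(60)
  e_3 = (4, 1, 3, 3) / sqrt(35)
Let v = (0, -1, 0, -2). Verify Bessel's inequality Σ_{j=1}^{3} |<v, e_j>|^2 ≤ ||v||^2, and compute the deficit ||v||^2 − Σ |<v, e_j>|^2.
Σ |<v, e_j>|^2 = 5; ||v||^2 = 5; deficit = 0

Write each e_j = u_j / sqrt(<u_j, u_j>) where u_j is the displayed integer vector. Then <v, e_j> = <v, u_j> / sqrt(<u_j, u_j>), so |<v, e_j>|^2 = <v, u_j>^2 / <u_j, u_j>.
Coefficients: <v, e_1> = 3/sqrt(3), <v, e_2> = -6/sqrt(60), <v, e_3> = -7/sqrt(35).
Square and sum: Σ |<v, e_j>|^2 = 5.
Compute ||v||^2 = v·v = 5.
Deficit = 5 − 5 = 0 ≥ 0, confirming Bessel's inequality. (The deficit equals ||v − Σ <v,e_j> e_j||^2, the squared distance from v to span{e_j}.)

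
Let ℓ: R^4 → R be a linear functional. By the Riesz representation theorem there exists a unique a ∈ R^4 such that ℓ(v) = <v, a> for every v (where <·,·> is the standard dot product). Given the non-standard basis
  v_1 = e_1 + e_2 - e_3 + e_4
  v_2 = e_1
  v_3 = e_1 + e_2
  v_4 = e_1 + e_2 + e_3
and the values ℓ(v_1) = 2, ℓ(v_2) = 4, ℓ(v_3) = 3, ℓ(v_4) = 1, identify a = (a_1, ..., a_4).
a = (4, -1, -2, -3)

Write a = (a_1, ..., a_4) in the standard basis. For each basis vector v_i, ℓ(v_i) = <v_i, a> is a linear equation in the a_j's. Collect the n equations into a matrix system V a = ℓ, where row i of V is v_i (expressed in the standard basis). Since V is invertible (lower-triangular with 1s on the diagonal, up to permutation), solve by back-substitution:
  V =
[[1, 1, -1, 1],
 [1, 0, 0, 0],
 [1, 1, 0, 0],
 [1, 1, 1, 0]]
  V a = (2, 4, 3, 1)
Solving gives a = (4, -1, -2, -3).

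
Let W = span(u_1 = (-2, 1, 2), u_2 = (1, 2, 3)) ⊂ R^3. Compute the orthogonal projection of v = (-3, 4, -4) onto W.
proj_W(v) = (-43/18, -8/9, -17/18)

Set up U = [u_1 | ... | u_2] ∈ R^(3×2). The projector onto W = col(U) is P = U (U^T U)^(-1) U^T.
Compute U^T U =
  [9, 6]
  [6, 14],
and U^T v = (2, -7).
Solve U^T U · c = U^T v for the coefficients: c = (7/9, -5/6). The projection is proj_W(v) = U c.
Check: (v - proj_W(v)) · u_1 = 0  (should be 0).
Check: (v - proj_W(v)) · u_2 = 0  (should be 0).
Result: proj_W(v) = (-43/18, -8/9, -17/18).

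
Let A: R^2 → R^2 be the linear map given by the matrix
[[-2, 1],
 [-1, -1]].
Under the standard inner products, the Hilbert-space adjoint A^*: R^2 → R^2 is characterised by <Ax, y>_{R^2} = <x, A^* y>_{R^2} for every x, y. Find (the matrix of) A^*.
A^* = A^T =
[[-2, -1],
 [1, -1]]

For real matrices with standard dot products, the defining identity <Ax, y> = <x, A^* y> gives (Ax)^T y = x^T (A^*) y, i.e. x^T A^T y = x^T (A^*) y. Since this holds for all x, y, we must have A^* = A^T. Therefore
A^* =
[[-2, -1],
 [1, -1]].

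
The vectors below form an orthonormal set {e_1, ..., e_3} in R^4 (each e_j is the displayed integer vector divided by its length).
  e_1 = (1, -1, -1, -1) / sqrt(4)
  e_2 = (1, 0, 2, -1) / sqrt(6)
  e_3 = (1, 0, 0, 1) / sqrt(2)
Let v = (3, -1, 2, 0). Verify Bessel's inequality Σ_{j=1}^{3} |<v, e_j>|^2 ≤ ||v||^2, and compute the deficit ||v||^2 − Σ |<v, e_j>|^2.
Σ |<v, e_j>|^2 = 41/3; ||v||^2 = 14; deficit = 1/3

Write each e_j = u_j / sqrt(<u_j, u_j>) where u_j is the displayed integer vector. Then <v, e_j> = <v, u_j> / sqrt(<u_j, u_j>), so |<v, e_j>|^2 = <v, u_j>^2 / <u_j, u_j>.
Coefficients: <v, e_1> = 2/sqrt(4), <v, e_2> = 7/sqrt(6), <v, e_3> = 3/sqrt(2).
Square and sum: Σ |<v, e_j>|^2 = 41/3.
Compute ||v||^2 = v·v = 14.
Deficit = 14 − 41/3 = 1/3 ≥ 0, confirming Bessel's inequality. (The deficit equals ||v − Σ <v,e_j> e_j||^2, the squared distance from v to span{e_j}.)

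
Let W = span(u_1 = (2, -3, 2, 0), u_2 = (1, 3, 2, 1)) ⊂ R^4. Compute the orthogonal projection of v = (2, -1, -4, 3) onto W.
proj_W(v) = (-57/82, -36/41, -46/41, -35/82)

Set up U = [u_1 | ... | u_2] ∈ R^(4×2). The projector onto W = col(U) is P = U (U^T U)^(-1) U^T.
Compute U^T U =
  [17, -3]
  [-3, 15],
and U^T v = (-1, -6).
Solve U^T U · c = U^T v for the coefficients: c = (-11/82, -35/82). The projection is proj_W(v) = U c.
Check: (v - proj_W(v)) · u_1 = 0  (should be 0).
Check: (v - proj_W(v)) · u_2 = 0  (should be 0).
Result: proj_W(v) = (-57/82, -36/41, -46/41, -35/82).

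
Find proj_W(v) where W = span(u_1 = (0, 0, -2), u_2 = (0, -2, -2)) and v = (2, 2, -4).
proj_W(v) = (0, 2, -4)

Set up U = [u_1 | ... | u_2] ∈ R^(3×2). The projector onto W = col(U) is P = U (U^T U)^(-1) U^T.
Compute U^T U =
  [4, 4]
  [4, 8],
and U^T v = (8, 4).
Solve U^T U · c = U^T v for the coefficients: c = (3, -1). The projection is proj_W(v) = U c.
Check: (v - proj_W(v)) · u_1 = 0  (should be 0).
Check: (v - proj_W(v)) · u_2 = 0  (should be 0).
Result: proj_W(v) = (0, 2, -4).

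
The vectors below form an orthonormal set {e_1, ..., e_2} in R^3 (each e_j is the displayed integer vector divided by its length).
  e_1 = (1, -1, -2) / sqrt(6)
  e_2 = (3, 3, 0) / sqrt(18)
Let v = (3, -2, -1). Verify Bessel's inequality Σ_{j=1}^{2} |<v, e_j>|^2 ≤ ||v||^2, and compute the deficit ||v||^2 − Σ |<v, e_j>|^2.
Σ |<v, e_j>|^2 = 26/3; ||v||^2 = 14; deficit = 16/3

Write each e_j = u_j / sqrt(<u_j, u_j>) where u_j is the displayed integer vector. Then <v, e_j> = <v, u_j> / sqrt(<u_j, u_j>), so |<v, e_j>|^2 = <v, u_j>^2 / <u_j, u_j>.
Coefficients: <v, e_1> = 7/sqrt(6), <v, e_2> = 3/sqrt(18).
Square and sum: Σ |<v, e_j>|^2 = 26/3.
Compute ||v||^2 = v·v = 14.
Deficit = 14 − 26/3 = 16/3 ≥ 0, confirming Bessel's inequality. (The deficit equals ||v − Σ <v,e_j> e_j||^2, the squared distance from v to span{e_j}.)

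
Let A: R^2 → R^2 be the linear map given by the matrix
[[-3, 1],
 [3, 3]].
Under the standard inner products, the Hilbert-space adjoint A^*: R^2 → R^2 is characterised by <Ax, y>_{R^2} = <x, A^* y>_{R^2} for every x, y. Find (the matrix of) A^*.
A^* = A^T =
[[-3, 3],
 [1, 3]]

For real matrices with standard dot products, the defining identity <Ax, y> = <x, A^* y> gives (Ax)^T y = x^T (A^*) y, i.e. x^T A^T y = x^T (A^*) y. Since this holds for all x, y, we must have A^* = A^T. Therefore
A^* =
[[-3, 3],
 [1, 3]].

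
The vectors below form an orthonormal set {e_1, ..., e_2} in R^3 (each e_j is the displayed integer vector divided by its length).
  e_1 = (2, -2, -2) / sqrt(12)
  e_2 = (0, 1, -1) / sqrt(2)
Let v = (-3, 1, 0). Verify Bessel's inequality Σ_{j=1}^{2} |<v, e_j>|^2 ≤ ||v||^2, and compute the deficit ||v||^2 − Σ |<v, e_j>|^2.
Σ |<v, e_j>|^2 = 35/6; ||v||^2 = 10; deficit = 25/6

Write each e_j = u_j / sqrt(<u_j, u_j>) where u_j is the displayed integer vector. Then <v, e_j> = <v, u_j> / sqrt(<u_j, u_j>), so |<v, e_j>|^2 = <v, u_j>^2 / <u_j, u_j>.
Coefficients: <v, e_1> = -8/sqrt(12), <v, e_2> = 1/sqrt(2).
Square and sum: Σ |<v, e_j>|^2 = 35/6.
Compute ||v||^2 = v·v = 10.
Deficit = 10 − 35/6 = 25/6 ≥ 0, confirming Bessel's inequality. (The deficit equals ||v − Σ <v,e_j> e_j||^2, the squared distance from v to span{e_j}.)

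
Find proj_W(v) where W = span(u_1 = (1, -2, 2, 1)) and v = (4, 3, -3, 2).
proj_W(v) = (-3/5, 6/5, -6/5, -3/5)

Set up U = [u_1 | ... | u_1] ∈ R^(4×1). The projector onto W = col(U) is P = U (U^T U)^(-1) U^T.
Compute U^T U =
  [10],
and U^T v = (-6).
Solve U^T U · c = U^T v for the coefficients: c = (-3/5). The projection is proj_W(v) = U c.
Check: (v - proj_W(v)) · u_1 = 0  (should be 0).
Result: proj_W(v) = (-3/5, 6/5, -6/5, -3/5).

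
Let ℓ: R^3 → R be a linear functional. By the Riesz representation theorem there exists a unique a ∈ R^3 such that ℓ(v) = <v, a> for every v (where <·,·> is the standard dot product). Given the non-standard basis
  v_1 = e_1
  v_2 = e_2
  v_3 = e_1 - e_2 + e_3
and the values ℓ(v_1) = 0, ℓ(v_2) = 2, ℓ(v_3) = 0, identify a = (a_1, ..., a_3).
a = (0, 2, 2)

Write a = (a_1, ..., a_3) in the standard basis. For each basis vector v_i, ℓ(v_i) = <v_i, a> is a linear equation in the a_j's. Collect the n equations into a matrix system V a = ℓ, where row i of V is v_i (expressed in the standard basis). Since V is invertible (lower-triangular with 1s on the diagonal, up to permutation), solve by back-substitution:
  V =
[[1, 0, 0],
 [0, 1, 0],
 [1, -1, 1]]
  V a = (0, 2, 0)
Solving gives a = (0, 2, 2).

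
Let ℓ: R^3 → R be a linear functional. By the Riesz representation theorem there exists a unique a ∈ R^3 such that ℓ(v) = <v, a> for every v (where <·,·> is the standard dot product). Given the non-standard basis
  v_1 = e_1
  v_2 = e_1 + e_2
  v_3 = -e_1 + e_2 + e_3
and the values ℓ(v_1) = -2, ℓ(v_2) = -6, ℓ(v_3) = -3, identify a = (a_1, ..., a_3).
a = (-2, -4, -1)

Write a = (a_1, ..., a_3) in the standard basis. For each basis vector v_i, ℓ(v_i) = <v_i, a> is a linear equation in the a_j's. Collect the n equations into a matrix system V a = ℓ, where row i of V is v_i (expressed in the standard basis). Since V is invertible (lower-triangular with 1s on the diagonal, up to permutation), solve by back-substitution:
  V =
[[1, 0, 0],
 [1, 1, 0],
 [-1, 1, 1]]
  V a = (-2, -6, -3)
Solving gives a = (-2, -4, -1).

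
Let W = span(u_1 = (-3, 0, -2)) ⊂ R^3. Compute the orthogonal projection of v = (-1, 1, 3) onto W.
proj_W(v) = (9/13, 0, 6/13)

Set up U = [u_1 | ... | u_1] ∈ R^(3×1). The projector onto W = col(U) is P = U (U^T U)^(-1) U^T.
Compute U^T U =
  [13],
and U^T v = (-3).
Solve U^T U · c = U^T v for the coefficients: c = (-3/13). The projection is proj_W(v) = U c.
Check: (v - proj_W(v)) · u_1 = 0  (should be 0).
Result: proj_W(v) = (9/13, 0, 6/13).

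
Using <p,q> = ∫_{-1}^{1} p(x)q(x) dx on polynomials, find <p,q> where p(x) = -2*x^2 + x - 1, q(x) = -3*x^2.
<p,q> = 22/5

Expand the product: p(x)·q(x) = 6*x^4 - 3*x^3 + 3*x^2.
∫_{-1}^{1} of each monomial x^k gives [2/(k+1) if k even, 0 if k odd]. Integrating term-by-term (or equivalently evaluating the antiderivative F(x) = 6*x^5/5 - 3*x^4/4 + x^3 at the endpoints):
  F(1) − F(−1) = 29/20 − (-59/20) = 22/5.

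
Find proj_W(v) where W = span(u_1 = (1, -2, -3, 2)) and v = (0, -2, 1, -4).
proj_W(v) = (-7/18, 7/9, 7/6, -7/9)

Set up U = [u_1 | ... | u_1] ∈ R^(4×1). The projector onto W = col(U) is P = U (U^T U)^(-1) U^T.
Compute U^T U =
  [18],
and U^T v = (-7).
Solve U^T U · c = U^T v for the coefficients: c = (-7/18). The projection is proj_W(v) = U c.
Check: (v - proj_W(v)) · u_1 = 0  (should be 0).
Result: proj_W(v) = (-7/18, 7/9, 7/6, -7/9).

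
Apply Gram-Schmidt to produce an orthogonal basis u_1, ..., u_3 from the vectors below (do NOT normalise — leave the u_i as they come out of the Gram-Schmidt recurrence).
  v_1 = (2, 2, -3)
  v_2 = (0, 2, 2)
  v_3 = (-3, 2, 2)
Orthogonal basis:
  u_1 = (2, 2, -3)
  u_2 = (4/17, 38/17, 28/17)
  u_3 = (-25/11, 10/11, -10/11)

Apply the Gram-Schmidt recurrence
  u_1 = v_1
  u_i = v_i − Σ_{j<i} ((v_i · u_j) / (u_j · u_j)) · u_j.

Step by step this gives:
  u_1 = (2, 2, -3)
  u_2 = (4/17, 38/17, 28/17)
  u_3 = (-25/11, 10/11, -10/11)

Orthogonality check:
  u_2 · u_1 = 0 (should be 0)
  u_3 · u_1 = 0 (should be 0)
  u_3 · u_2 = 0 (should be 0)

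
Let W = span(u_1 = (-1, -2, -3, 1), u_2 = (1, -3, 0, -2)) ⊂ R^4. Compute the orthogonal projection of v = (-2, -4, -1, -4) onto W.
proj_W(v) = (57/67, -291/67, -72/67, -138/67)

Set up U = [u_1 | ... | u_2] ∈ R^(4×2). The projector onto W = col(U) is P = U (U^T U)^(-1) U^T.
Compute U^T U =
  [15, 3]
  [3, 14],
and U^T v = (9, 18).
Solve U^T U · c = U^T v for the coefficients: c = (24/67, 81/67). The projection is proj_W(v) = U c.
Check: (v - proj_W(v)) · u_1 = 0  (should be 0).
Check: (v - proj_W(v)) · u_2 = 0  (should be 0).
Result: proj_W(v) = (57/67, -291/67, -72/67, -138/67).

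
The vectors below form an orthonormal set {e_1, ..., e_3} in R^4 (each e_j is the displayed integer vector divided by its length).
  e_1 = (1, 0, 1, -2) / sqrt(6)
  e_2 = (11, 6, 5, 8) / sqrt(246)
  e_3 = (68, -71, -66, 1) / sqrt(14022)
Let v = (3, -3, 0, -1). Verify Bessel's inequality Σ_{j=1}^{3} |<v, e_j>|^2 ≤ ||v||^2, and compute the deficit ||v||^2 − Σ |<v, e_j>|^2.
Σ |<v, e_j>|^2 = 2857/171; ||v||^2 = 19; deficit = 392/171

Write each e_j = u_j / sqrt(<u_j, u_j>) where u_j is the displayed integer vector. Then <v, e_j> = <v, u_j> / sqrt(<u_j, u_j>), so |<v, e_j>|^2 = <v, u_j>^2 / <u_j, u_j>.
Coefficients: <v, e_1> = 5/sqrt(6), <v, e_2> = 7/sqrt(246), <v, e_3> = 416/sqrt(14022).
Square and sum: Σ |<v, e_j>|^2 = 2857/171.
Compute ||v||^2 = v·v = 19.
Deficit = 19 − 2857/171 = 392/171 ≥ 0, confirming Bessel's inequality. (The deficit equals ||v − Σ <v,e_j> e_j||^2, the squared distance from v to span{e_j}.)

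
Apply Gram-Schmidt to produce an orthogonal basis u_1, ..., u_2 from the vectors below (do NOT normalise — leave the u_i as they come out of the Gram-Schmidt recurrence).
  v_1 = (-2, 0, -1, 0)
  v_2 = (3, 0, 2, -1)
Orthogonal basis:
  u_1 = (-2, 0, -1, 0)
  u_2 = (-1/5, 0, 2/5, -1)

Apply the Gram-Schmidt recurrence
  u_1 = v_1
  u_i = v_i − Σ_{j<i} ((v_i · u_j) / (u_j · u_j)) · u_j.

Step by step this gives:
  u_1 = (-2, 0, -1, 0)
  u_2 = (-1/5, 0, 2/5, -1)

Orthogonality check:
  u_2 · u_1 = 0 (should be 0)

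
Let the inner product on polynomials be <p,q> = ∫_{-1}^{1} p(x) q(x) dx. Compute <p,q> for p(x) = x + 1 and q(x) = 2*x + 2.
<p,q> = 16/3

Expand the product: p(x)·q(x) = 2*x^2 + 4*x + 2.
∫_{-1}^{1} of each monomial x^k gives [2/(k+1) if k even, 0 if k odd]. Integrating term-by-term (or equivalently evaluating the antiderivative F(x) = 2*x^3/3 + 2*x^2 + 2*x at the endpoints):
  F(1) − F(−1) = 14/3 − (-2/3) = 16/3.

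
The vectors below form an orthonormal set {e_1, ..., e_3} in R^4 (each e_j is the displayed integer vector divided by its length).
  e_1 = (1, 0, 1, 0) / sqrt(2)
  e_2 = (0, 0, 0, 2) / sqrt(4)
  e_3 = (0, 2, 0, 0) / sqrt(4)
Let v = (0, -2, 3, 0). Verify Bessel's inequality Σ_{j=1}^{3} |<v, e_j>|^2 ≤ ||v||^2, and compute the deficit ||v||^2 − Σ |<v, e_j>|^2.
Σ |<v, e_j>|^2 = 17/2; ||v||^2 = 13; deficit = 9/2

Write each e_j = u_j / sqrt(<u_j, u_j>) where u_j is the displayed integer vector. Then <v, e_j> = <v, u_j> / sqrt(<u_j, u_j>), so |<v, e_j>|^2 = <v, u_j>^2 / <u_j, u_j>.
Coefficients: <v, e_1> = 3/sqrt(2), <v, e_2> = 0/sqrt(4), <v, e_3> = -4/sqrt(4).
Square and sum: Σ |<v, e_j>|^2 = 17/2.
Compute ||v||^2 = v·v = 13.
Deficit = 13 − 17/2 = 9/2 ≥ 0, confirming Bessel's inequality. (The deficit equals ||v − Σ <v,e_j> e_j||^2, the squared distance from v to span{e_j}.)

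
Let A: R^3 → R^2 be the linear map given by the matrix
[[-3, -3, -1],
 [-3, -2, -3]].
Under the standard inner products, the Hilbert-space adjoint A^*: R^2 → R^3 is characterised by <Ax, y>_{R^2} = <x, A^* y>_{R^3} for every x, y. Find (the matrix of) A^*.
A^* = A^T =
[[-3, -3],
 [-3, -2],
 [-1, -3]]

For real matrices with standard dot products, the defining identity <Ax, y> = <x, A^* y> gives (Ax)^T y = x^T (A^*) y, i.e. x^T A^T y = x^T (A^*) y. Since this holds for all x, y, we must have A^* = A^T. Therefore
A^* =
[[-3, -3],
 [-3, -2],
 [-1, -3]].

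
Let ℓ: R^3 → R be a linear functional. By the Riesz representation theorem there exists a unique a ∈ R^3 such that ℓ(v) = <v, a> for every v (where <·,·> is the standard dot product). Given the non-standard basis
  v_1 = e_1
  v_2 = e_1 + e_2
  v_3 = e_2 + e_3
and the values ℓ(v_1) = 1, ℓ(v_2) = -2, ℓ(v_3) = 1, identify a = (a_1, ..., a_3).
a = (1, -3, 4)

Write a = (a_1, ..., a_3) in the standard basis. For each basis vector v_i, ℓ(v_i) = <v_i, a> is a linear equation in the a_j's. Collect the n equations into a matrix system V a = ℓ, where row i of V is v_i (expressed in the standard basis). Since V is invertible (lower-triangular with 1s on the diagonal, up to permutation), solve by back-substitution:
  V =
[[1, 0, 0],
 [1, 1, 0],
 [0, 1, 1]]
  V a = (1, -2, 1)
Solving gives a = (1, -3, 4).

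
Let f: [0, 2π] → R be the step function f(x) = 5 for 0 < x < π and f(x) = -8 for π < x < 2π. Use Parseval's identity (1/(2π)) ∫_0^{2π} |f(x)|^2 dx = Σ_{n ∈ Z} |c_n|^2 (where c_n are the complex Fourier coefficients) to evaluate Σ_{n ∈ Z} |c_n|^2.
Σ |c_n|^2 = 89/2

Parseval equates the L^2 energy of f (normalised by 1/(2π)) with the ℓ^2 sum of its Fourier coefficients: (1/(2π)) ∫_0^{2π} |f|^2 = Σ |c_n|^2.
Compute the left side: (1/(2π)) [∫_0^π 5^2 dx + ∫_π^{2π} (-8)^2 dx] = (1/(2π)) · (25π + 64π) = (25 + 64)/2 = 89/2.
So Σ_{n ∈ Z} |c_n|^2 = 89/2.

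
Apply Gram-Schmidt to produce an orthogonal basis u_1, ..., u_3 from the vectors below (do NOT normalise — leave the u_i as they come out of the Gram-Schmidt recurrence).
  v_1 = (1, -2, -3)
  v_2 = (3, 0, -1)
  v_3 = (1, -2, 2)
Orthogonal basis:
  u_1 = (1, -2, -3)
  u_2 = (18/7, 6/7, 2/7)
  u_3 = (15/26, -30/13, 45/26)

Apply the Gram-Schmidt recurrence
  u_1 = v_1
  u_i = v_i − Σ_{j<i} ((v_i · u_j) / (u_j · u_j)) · u_j.

Step by step this gives:
  u_1 = (1, -2, -3)
  u_2 = (18/7, 6/7, 2/7)
  u_3 = (15/26, -30/13, 45/26)

Orthogonality check:
  u_2 · u_1 = 0 (should be 0)
  u_3 · u_1 = 0 (should be 0)
  u_3 · u_2 = 0 (should be 0)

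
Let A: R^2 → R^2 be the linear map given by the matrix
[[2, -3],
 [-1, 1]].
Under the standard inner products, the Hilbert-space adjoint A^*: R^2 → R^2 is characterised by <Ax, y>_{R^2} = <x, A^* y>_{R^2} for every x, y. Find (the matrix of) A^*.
A^* = A^T =
[[2, -1],
 [-3, 1]]

For real matrices with standard dot products, the defining identity <Ax, y> = <x, A^* y> gives (Ax)^T y = x^T (A^*) y, i.e. x^T A^T y = x^T (A^*) y. Since this holds for all x, y, we must have A^* = A^T. Therefore
A^* =
[[2, -1],
 [-3, 1]].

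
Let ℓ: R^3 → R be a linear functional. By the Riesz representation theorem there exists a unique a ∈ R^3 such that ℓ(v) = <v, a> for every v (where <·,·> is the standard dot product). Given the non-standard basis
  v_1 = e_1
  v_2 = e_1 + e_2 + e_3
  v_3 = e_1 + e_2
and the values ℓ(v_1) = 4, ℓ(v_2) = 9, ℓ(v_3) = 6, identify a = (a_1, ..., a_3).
a = (4, 2, 3)

Write a = (a_1, ..., a_3) in the standard basis. For each basis vector v_i, ℓ(v_i) = <v_i, a> is a linear equation in the a_j's. Collect the n equations into a matrix system V a = ℓ, where row i of V is v_i (expressed in the standard basis). Since V is invertible (lower-triangular with 1s on the diagonal, up to permutation), solve by back-substitution:
  V =
[[1, 0, 0],
 [1, 1, 1],
 [1, 1, 0]]
  V a = (4, 9, 6)
Solving gives a = (4, 2, 3).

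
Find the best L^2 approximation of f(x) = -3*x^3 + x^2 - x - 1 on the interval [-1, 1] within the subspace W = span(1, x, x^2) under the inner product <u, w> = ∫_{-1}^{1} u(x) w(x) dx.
g(x) = x^2 - 14*x/5 - 1

The best approximation g ∈ W is the orthogonal projection of f onto W. Writing g = a_0 + a_1 x + a_2 x^2, the coefficients solve the normal equations G · a = b where
  G_{ij} = <φ_i, φ_j> and b_i = <f, φ_i>, with φ_0 = 1, φ_1 = x, φ_2 = x^2.
G =
  [2, 0, 2/3]
  [0, 2/3, 0]
  [2/3, 0, 2/5],
b = (-4/3, -28/15, -4/15).
Solving gives a_0 = -1, a_1 = -14/5, a_2 = 1, so
  g(x) = x^2 - 14*x/5 - 1.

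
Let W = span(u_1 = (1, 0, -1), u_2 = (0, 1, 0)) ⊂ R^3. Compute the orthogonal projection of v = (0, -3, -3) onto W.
proj_W(v) = (3/2, -3, -3/2)

Set up U = [u_1 | ... | u_2] ∈ R^(3×2). The projector onto W = col(U) is P = U (U^T U)^(-1) U^T.
Compute U^T U =
  [2, 0]
  [0, 1],
and U^T v = (3, -3).
Solve U^T U · c = U^T v for the coefficients: c = (3/2, -3). The projection is proj_W(v) = U c.
Check: (v - proj_W(v)) · u_1 = 0  (should be 0).
Check: (v - proj_W(v)) · u_2 = 0  (should be 0).
Result: proj_W(v) = (3/2, -3, -3/2).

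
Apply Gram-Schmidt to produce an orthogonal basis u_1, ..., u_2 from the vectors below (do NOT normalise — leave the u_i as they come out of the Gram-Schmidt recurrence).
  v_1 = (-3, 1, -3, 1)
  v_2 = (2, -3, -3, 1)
Orthogonal basis:
  u_1 = (-3, 1, -3, 1)
  u_2 = (43/20, -61/20, -57/20, 19/20)

Apply the Gram-Schmidt recurrence
  u_1 = v_1
  u_i = v_i − Σ_{j<i} ((v_i · u_j) / (u_j · u_j)) · u_j.

Step by step this gives:
  u_1 = (-3, 1, -3, 1)
  u_2 = (43/20, -61/20, -57/20, 19/20)

Orthogonality check:
  u_2 · u_1 = 0 (should be 0)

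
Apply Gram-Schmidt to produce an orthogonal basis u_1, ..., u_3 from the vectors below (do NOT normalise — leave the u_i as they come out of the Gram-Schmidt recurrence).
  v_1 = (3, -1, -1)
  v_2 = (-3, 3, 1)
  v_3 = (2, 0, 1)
Orthogonal basis:
  u_1 = (3, -1, -1)
  u_2 = (6/11, 20/11, -2/11)
  u_3 = (1/2, 0, 3/2)

Apply the Gram-Schmidt recurrence
  u_1 = v_1
  u_i = v_i − Σ_{j<i} ((v_i · u_j) / (u_j · u_j)) · u_j.

Step by step this gives:
  u_1 = (3, -1, -1)
  u_2 = (6/11, 20/11, -2/11)
  u_3 = (1/2, 0, 3/2)

Orthogonality check:
  u_2 · u_1 = 0 (should be 0)
  u_3 · u_1 = 0 (should be 0)
  u_3 · u_2 = 0 (should be 0)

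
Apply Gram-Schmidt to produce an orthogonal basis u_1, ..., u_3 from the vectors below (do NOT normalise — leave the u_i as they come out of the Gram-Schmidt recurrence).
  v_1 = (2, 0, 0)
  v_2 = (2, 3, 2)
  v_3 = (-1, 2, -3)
Orthogonal basis:
  u_1 = (2, 0, 0)
  u_2 = (0, 3, 2)
  u_3 = (0, 2, -3)

Apply the Gram-Schmidt recurrence
  u_1 = v_1
  u_i = v_i − Σ_{j<i} ((v_i · u_j) / (u_j · u_j)) · u_j.

Step by step this gives:
  u_1 = (2, 0, 0)
  u_2 = (0, 3, 2)
  u_3 = (0, 2, -3)

Orthogonality check:
  u_2 · u_1 = 0 (should be 0)
  u_3 · u_1 = 0 (should be 0)
  u_3 · u_2 = 0 (should be 0)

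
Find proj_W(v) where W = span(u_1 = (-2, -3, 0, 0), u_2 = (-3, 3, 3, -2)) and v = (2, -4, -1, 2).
proj_W(v) = (557/394, -711/197, -903/394, 301/197)

Set up U = [u_1 | ... | u_2] ∈ R^(4×2). The projector onto W = col(U) is P = U (U^T U)^(-1) U^T.
Compute U^T U =
  [13, -3]
  [-3, 31],
and U^T v = (8, -25).
Solve U^T U · c = U^T v for the coefficients: c = (173/394, -301/394). The projection is proj_W(v) = U c.
Check: (v - proj_W(v)) · u_1 = 0  (should be 0).
Check: (v - proj_W(v)) · u_2 = 0  (should be 0).
Result: proj_W(v) = (557/394, -711/197, -903/394, 301/197).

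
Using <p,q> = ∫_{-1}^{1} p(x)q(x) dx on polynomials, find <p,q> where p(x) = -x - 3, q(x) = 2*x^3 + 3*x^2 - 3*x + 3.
<p,q> = -114/5

Expand the product: p(x)·q(x) = -2*x^4 - 9*x^3 - 6*x^2 + 6*x - 9.
∫_{-1}^{1} of each monomial x^k gives [2/(k+1) if k even, 0 if k odd]. Integrating term-by-term (or equivalently evaluating the antiderivative F(x) = -2*x^5/5 - 9*x^4/4 - 2*x^3 + 3*x^2 - 9*x at the endpoints):
  F(1) − F(−1) = -213/20 − (243/20) = -114/5.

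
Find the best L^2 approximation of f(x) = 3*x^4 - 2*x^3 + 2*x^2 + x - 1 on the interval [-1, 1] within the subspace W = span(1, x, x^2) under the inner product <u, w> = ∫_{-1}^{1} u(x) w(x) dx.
g(x) = 32*x^2/7 - x/5 - 44/35

The best approximation g ∈ W is the orthogonal projection of f onto W. Writing g = a_0 + a_1 x + a_2 x^2, the coefficients solve the normal equations G · a = b where
  G_{ij} = <φ_i, φ_j> and b_i = <f, φ_i>, with φ_0 = 1, φ_1 = x, φ_2 = x^2.
G =
  [2, 0, 2/3]
  [0, 2/3, 0]
  [2/3, 0, 2/5],
b = (8/15, -2/15, 104/105).
Solving gives a_0 = -44/35, a_1 = -1/5, a_2 = 32/7, so
  g(x) = 32*x^2/7 - x/5 - 44/35.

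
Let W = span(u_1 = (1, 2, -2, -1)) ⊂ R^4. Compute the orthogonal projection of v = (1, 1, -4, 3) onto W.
proj_W(v) = (4/5, 8/5, -8/5, -4/5)

Set up U = [u_1 | ... | u_1] ∈ R^(4×1). The projector onto W = col(U) is P = U (U^T U)^(-1) U^T.
Compute U^T U =
  [10],
and U^T v = (8).
Solve U^T U · c = U^T v for the coefficients: c = (4/5). The projection is proj_W(v) = U c.
Check: (v - proj_W(v)) · u_1 = 0  (should be 0).
Result: proj_W(v) = (4/5, 8/5, -8/5, -4/5).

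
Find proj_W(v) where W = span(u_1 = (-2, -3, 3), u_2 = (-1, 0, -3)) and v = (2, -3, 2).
proj_W(v) = (-1/19, -18/19, 51/19)

Set up U = [u_1 | ... | u_2] ∈ R^(3×2). The projector onto W = col(U) is P = U (U^T U)^(-1) U^T.
Compute U^T U =
  [22, -7]
  [-7, 10],
and U^T v = (11, -8).
Solve U^T U · c = U^T v for the coefficients: c = (6/19, -11/19). The projection is proj_W(v) = U c.
Check: (v - proj_W(v)) · u_1 = 0  (should be 0).
Check: (v - proj_W(v)) · u_2 = 0  (should be 0).
Result: proj_W(v) = (-1/19, -18/19, 51/19).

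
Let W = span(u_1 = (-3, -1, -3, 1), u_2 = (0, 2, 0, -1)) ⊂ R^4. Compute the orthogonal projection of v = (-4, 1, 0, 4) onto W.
proj_W(v) = (-207/91, -59/91, -207/91, 64/91)

Set up U = [u_1 | ... | u_2] ∈ R^(4×2). The projector onto W = col(U) is P = U (U^T U)^(-1) U^T.
Compute U^T U =
  [20, -3]
  [-3, 5],
and U^T v = (15, -2).
Solve U^T U · c = U^T v for the coefficients: c = (69/91, 5/91). The projection is proj_W(v) = U c.
Check: (v - proj_W(v)) · u_1 = 0  (should be 0).
Check: (v - proj_W(v)) · u_2 = 0  (should be 0).
Result: proj_W(v) = (-207/91, -59/91, -207/91, 64/91).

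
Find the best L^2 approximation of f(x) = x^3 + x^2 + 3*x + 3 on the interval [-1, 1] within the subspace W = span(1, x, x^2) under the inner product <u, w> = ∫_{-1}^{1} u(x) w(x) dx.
g(x) = x^2 + 18*x/5 + 3

The best approximation g ∈ W is the orthogonal projection of f onto W. Writing g = a_0 + a_1 x + a_2 x^2, the coefficients solve the normal equations G · a = b where
  G_{ij} = <φ_i, φ_j> and b_i = <f, φ_i>, with φ_0 = 1, φ_1 = x, φ_2 = x^2.
G =
  [2, 0, 2/3]
  [0, 2/3, 0]
  [2/3, 0, 2/5],
b = (20/3, 12/5, 12/5).
Solving gives a_0 = 3, a_1 = 18/5, a_2 = 1, so
  g(x) = x^2 + 18*x/5 + 3.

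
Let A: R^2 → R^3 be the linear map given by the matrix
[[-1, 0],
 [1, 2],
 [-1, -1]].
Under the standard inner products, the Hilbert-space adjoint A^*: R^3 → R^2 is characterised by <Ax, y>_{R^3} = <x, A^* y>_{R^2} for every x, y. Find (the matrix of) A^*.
A^* = A^T =
[[-1, 1, -1],
 [0, 2, -1]]

For real matrices with standard dot products, the defining identity <Ax, y> = <x, A^* y> gives (Ax)^T y = x^T (A^*) y, i.e. x^T A^T y = x^T (A^*) y. Since this holds for all x, y, we must have A^* = A^T. Therefore
A^* =
[[-1, 1, -1],
 [0, 2, -1]].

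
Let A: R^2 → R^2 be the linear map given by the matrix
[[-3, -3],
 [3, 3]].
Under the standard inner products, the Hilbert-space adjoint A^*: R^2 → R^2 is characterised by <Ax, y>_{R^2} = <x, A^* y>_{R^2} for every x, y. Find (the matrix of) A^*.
A^* = A^T =
[[-3, 3],
 [-3, 3]]

For real matrices with standard dot products, the defining identity <Ax, y> = <x, A^* y> gives (Ax)^T y = x^T (A^*) y, i.e. x^T A^T y = x^T (A^*) y. Since this holds for all x, y, we must have A^* = A^T. Therefore
A^* =
[[-3, 3],
 [-3, 3]].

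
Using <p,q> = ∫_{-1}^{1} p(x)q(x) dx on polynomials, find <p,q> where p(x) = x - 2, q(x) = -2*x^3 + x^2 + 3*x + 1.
<p,q> = -62/15

Expand the product: p(x)·q(x) = -2*x^4 + 5*x^3 + x^2 - 5*x - 2.
∫_{-1}^{1} of each monomial x^k gives [2/(k+1) if k even, 0 if k odd]. Integrating term-by-term (or equivalently evaluating the antiderivative F(x) = -2*x^5/5 + 5*x^4/4 + x^3/3 - 5*x^2/2 - 2*x at the endpoints):
  F(1) − F(−1) = -199/60 − (49/60) = -62/15.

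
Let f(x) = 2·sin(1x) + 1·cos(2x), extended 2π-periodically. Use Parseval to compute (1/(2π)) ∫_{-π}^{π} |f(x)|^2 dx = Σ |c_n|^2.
Σ |c_n|^2 = 5/2

Expand |f|^2 and use orthogonality of {sin(nx), cos(mx)} on [-π, π]:
  ∫_{-π}^{π} sin(nx)^2 dx = π, ∫ cos(mx)^2 dx = π, and cross terms integrate to 0.
So ∫_{-π}^{π} f(x)^2 dx = 2^2 · π + 1^2 · π = (4 + 1)π.
Divide by 2π: (4 + 1)/2 = 5/2.
By Parseval, this equals Σ |c_n|^2.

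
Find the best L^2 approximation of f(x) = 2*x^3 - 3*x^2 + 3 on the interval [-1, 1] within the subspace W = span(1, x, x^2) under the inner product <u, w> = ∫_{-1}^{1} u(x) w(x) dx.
g(x) = -3*x^2 + 6*x/5 + 3

The best approximation g ∈ W is the orthogonal projection of f onto W. Writing g = a_0 + a_1 x + a_2 x^2, the coefficients solve the normal equations G · a = b where
  G_{ij} = <φ_i, φ_j> and b_i = <f, φ_i>, with φ_0 = 1, φ_1 = x, φ_2 = x^2.
G =
  [2, 0, 2/3]
  [0, 2/3, 0]
  [2/3, 0, 2/5],
b = (4, 4/5, 4/5).
Solving gives a_0 = 3, a_1 = 6/5, a_2 = -3, so
  g(x) = -3*x^2 + 6*x/5 + 3.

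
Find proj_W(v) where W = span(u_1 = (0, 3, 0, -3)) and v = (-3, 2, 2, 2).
proj_W(v) = (0, 0, 0, 0)

Set up U = [u_1 | ... | u_1] ∈ R^(4×1). The projector onto W = col(U) is P = U (U^T U)^(-1) U^T.
Compute U^T U =
  [18],
and U^T v = (0).
Solve U^T U · c = U^T v for the coefficients: c = (0). The projection is proj_W(v) = U c.
Check: (v - proj_W(v)) · u_1 = 0  (should be 0).
Result: proj_W(v) = (0, 0, 0, 0).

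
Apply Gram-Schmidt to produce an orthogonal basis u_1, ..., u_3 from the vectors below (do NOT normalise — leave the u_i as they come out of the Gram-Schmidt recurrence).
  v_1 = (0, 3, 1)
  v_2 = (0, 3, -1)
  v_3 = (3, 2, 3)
Orthogonal basis:
  u_1 = (0, 3, 1)
  u_2 = (0, 3/5, -9/5)
  u_3 = (3, 0, 0)

Apply the Gram-Schmidt recurrence
  u_1 = v_1
  u_i = v_i − Σ_{j<i} ((v_i · u_j) / (u_j · u_j)) · u_j.

Step by step this gives:
  u_1 = (0, 3, 1)
  u_2 = (0, 3/5, -9/5)
  u_3 = (3, 0, 0)

Orthogonality check:
  u_2 · u_1 = 0 (should be 0)
  u_3 · u_1 = 0 (should be 0)
  u_3 · u_2 = 0 (should be 0)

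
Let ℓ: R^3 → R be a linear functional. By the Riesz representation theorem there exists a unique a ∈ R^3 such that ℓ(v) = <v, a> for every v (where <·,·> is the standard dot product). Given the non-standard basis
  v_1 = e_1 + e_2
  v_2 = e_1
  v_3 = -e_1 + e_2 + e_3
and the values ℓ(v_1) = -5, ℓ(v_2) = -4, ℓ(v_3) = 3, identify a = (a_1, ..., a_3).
a = (-4, -1, 0)

Write a = (a_1, ..., a_3) in the standard basis. For each basis vector v_i, ℓ(v_i) = <v_i, a> is a linear equation in the a_j's. Collect the n equations into a matrix system V a = ℓ, where row i of V is v_i (expressed in the standard basis). Since V is invertible (lower-triangular with 1s on the diagonal, up to permutation), solve by back-substitution:
  V =
[[1, 1, 0],
 [1, 0, 0],
 [-1, 1, 1]]
  V a = (-5, -4, 3)
Solving gives a = (-4, -1, 0).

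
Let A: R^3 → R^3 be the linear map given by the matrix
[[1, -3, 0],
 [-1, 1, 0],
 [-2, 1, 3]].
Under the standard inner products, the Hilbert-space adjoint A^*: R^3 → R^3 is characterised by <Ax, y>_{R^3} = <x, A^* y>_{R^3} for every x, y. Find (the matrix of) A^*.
A^* = A^T =
[[1, -1, -2],
 [-3, 1, 1],
 [0, 0, 3]]

For real matrices with standard dot products, the defining identity <Ax, y> = <x, A^* y> gives (Ax)^T y = x^T (A^*) y, i.e. x^T A^T y = x^T (A^*) y. Since this holds for all x, y, we must have A^* = A^T. Therefore
A^* =
[[1, -1, -2],
 [-3, 1, 1],
 [0, 0, 3]].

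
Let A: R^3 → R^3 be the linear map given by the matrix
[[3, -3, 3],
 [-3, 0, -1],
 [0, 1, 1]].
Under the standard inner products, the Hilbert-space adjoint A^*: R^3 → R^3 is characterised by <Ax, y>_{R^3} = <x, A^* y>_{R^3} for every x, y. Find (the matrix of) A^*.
A^* = A^T =
[[3, -3, 0],
 [-3, 0, 1],
 [3, -1, 1]]

For real matrices with standard dot products, the defining identity <Ax, y> = <x, A^* y> gives (Ax)^T y = x^T (A^*) y, i.e. x^T A^T y = x^T (A^*) y. Since this holds for all x, y, we must have A^* = A^T. Therefore
A^* =
[[3, -3, 0],
 [-3, 0, 1],
 [3, -1, 1]].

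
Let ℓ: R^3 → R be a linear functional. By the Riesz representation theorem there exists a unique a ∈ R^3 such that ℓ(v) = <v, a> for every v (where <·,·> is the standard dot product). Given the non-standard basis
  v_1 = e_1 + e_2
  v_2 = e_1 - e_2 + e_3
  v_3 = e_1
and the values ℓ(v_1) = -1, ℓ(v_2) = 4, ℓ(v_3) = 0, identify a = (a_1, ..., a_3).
a = (0, -1, 3)

Write a = (a_1, ..., a_3) in the standard basis. For each basis vector v_i, ℓ(v_i) = <v_i, a> is a linear equation in the a_j's. Collect the n equations into a matrix system V a = ℓ, where row i of V is v_i (expressed in the standard basis). Since V is invertible (lower-triangular with 1s on the diagonal, up to permutation), solve by back-substitution:
  V =
[[1, 1, 0],
 [1, -1, 1],
 [1, 0, 0]]
  V a = (-1, 4, 0)
Solving gives a = (0, -1, 3).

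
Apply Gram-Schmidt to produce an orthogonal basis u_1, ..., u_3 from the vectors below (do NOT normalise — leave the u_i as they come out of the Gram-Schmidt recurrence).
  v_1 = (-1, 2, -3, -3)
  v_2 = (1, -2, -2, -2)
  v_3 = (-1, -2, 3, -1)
Orthogonal basis:
  u_1 = (-1, 2, -3, -3)
  u_2 = (30/23, -60/23, -25/23, -25/23)
  u_3 = (-8/5, -4/5, 2, -2)

Apply the Gram-Schmidt recurrence
  u_1 = v_1
  u_i = v_i − Σ_{j<i} ((v_i · u_j) / (u_j · u_j)) · u_j.

Step by step this gives:
  u_1 = (-1, 2, -3, -3)
  u_2 = (30/23, -60/23, -25/23, -25/23)
  u_3 = (-8/5, -4/5, 2, -2)

Orthogonality check:
  u_2 · u_1 = 0 (should be 0)
  u_3 · u_1 = 0 (should be 0)
  u_3 · u_2 = 0 (should be 0)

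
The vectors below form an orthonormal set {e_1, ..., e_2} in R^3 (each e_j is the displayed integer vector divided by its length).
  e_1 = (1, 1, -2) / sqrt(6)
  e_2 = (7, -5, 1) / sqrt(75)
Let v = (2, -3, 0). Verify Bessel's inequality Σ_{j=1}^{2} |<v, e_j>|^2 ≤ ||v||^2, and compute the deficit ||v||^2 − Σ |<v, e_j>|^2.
Σ |<v, e_j>|^2 = 569/50; ||v||^2 = 13; deficit = 81/50

Write each e_j = u_j / sqrt(<u_j, u_j>) where u_j is the displayed integer vector. Then <v, e_j> = <v, u_j> / sqrt(<u_j, u_j>), so |<v, e_j>|^2 = <v, u_j>^2 / <u_j, u_j>.
Coefficients: <v, e_1> = -1/sqrt(6), <v, e_2> = 29/sqrt(75).
Square and sum: Σ |<v, e_j>|^2 = 569/50.
Compute ||v||^2 = v·v = 13.
Deficit = 13 − 569/50 = 81/50 ≥ 0, confirming Bessel's inequality. (The deficit equals ||v − Σ <v,e_j> e_j||^2, the squared distance from v to span{e_j}.)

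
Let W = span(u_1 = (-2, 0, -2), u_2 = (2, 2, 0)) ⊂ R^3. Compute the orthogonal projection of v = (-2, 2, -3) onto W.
proj_W(v) = (-5/3, 5/3, -10/3)

Set up U = [u_1 | ... | u_2] ∈ R^(3×2). The projector onto W = col(U) is P = U (U^T U)^(-1) U^T.
Compute U^T U =
  [8, -4]
  [-4, 8],
and U^T v = (10, 0).
Solve U^T U · c = U^T v for the coefficients: c = (5/3, 5/6). The projection is proj_W(v) = U c.
Check: (v - proj_W(v)) · u_1 = 0  (should be 0).
Check: (v - proj_W(v)) · u_2 = 0  (should be 0).
Result: proj_W(v) = (-5/3, 5/3, -10/3).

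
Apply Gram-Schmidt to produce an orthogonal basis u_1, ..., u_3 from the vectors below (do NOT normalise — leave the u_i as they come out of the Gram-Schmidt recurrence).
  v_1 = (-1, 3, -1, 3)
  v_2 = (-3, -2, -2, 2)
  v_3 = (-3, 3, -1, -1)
Orthogonal basis:
  u_1 = (-1, 3, -1, 3)
  u_2 = (-11/4, -11/4, -7/4, 5/4)
  u_3 = (-192/79, 124/79, -36/79, -200/79)

Apply the Gram-Schmidt recurrence
  u_1 = v_1
  u_i = v_i − Σ_{j<i} ((v_i · u_j) / (u_j · u_j)) · u_j.

Step by step this gives:
  u_1 = (-1, 3, -1, 3)
  u_2 = (-11/4, -11/4, -7/4, 5/4)
  u_3 = (-192/79, 124/79, -36/79, -200/79)

Orthogonality check:
  u_2 · u_1 = 0 (should be 0)
  u_3 · u_1 = 0 (should be 0)
  u_3 · u_2 = 0 (should be 0)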